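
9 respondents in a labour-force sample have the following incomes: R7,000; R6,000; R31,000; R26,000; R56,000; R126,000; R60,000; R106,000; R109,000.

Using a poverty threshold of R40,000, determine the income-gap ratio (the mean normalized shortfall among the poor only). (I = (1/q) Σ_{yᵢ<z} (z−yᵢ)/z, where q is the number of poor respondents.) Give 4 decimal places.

Poor units: R6,000, R7,000, R26,000, R31,000 (q = 4 of N = 9).
Shortfall ratios (z−y)/z: 0.8500, 0.8250, 0.3500, 0.2250; sum = 2.250000.
The income-gap ratio divides by q (the poor only): 2.250000 / 4 = 0.5625.

0.5625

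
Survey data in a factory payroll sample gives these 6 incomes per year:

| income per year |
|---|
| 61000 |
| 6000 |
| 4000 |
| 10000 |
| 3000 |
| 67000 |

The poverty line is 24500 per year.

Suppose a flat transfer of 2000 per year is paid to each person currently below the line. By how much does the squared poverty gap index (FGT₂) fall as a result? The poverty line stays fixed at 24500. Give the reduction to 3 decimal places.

Before: below the line — 3000, 4000, 6000, 10000; squared poverty gap index (FGT₂) = 0.39845.
After the 2000 transfer: below the line — 5000, 6000, 8000, 12000; squared poverty gap index (FGT₂) = 0.31959.
Reduction = 0.39845 − 0.31959 = 0.079.

0.079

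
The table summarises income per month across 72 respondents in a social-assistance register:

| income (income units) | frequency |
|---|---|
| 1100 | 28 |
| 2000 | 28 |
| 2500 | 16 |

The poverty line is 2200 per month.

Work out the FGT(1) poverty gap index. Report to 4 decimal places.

0.2298

Poor units: 28×1100, 28×2000 (q = 56 of N = 72).
Shortfall ratios: (2200−1100)/2200 = 0.5000 (×28); (2200−2000)/2200 = 0.0909 (×28).
Sum of shortfalls = 16.545455; P₁ averages over all N: 16.545455 / 72 = 0.2298.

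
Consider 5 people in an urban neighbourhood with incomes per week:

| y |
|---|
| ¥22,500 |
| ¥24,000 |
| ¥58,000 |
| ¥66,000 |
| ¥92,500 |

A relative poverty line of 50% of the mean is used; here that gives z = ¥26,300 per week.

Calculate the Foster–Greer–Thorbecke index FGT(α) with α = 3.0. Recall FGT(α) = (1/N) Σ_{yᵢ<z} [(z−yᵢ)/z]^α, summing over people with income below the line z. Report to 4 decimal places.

Incomes under z: ¥22,500, ¥24,000 (q = 2 of N = 5).
Normalized shortfalls: (26300−22500)/26300 = 0.1445; (26300−24000)/26300 = 0.0875.
Raised to α = 3.0: 0.00302; 0.00067.
Sum = 0.003685; FGT(3.0) = 0.003685 / 5 = 0.0007.

0.0007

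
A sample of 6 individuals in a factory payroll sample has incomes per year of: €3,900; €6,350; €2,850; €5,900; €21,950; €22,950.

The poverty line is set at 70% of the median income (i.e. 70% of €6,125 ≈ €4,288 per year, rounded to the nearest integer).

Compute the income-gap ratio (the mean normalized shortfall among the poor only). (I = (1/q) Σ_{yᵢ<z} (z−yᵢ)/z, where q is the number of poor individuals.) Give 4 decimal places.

Poor units: €2,850, €3,900 (q = 2 of N = 6).
Shortfall ratios (z−y)/z: 0.3354, 0.0905; sum = 0.425840.
The income-gap ratio divides by q (the poor only): 0.425840 / 2 = 0.2129.

0.2129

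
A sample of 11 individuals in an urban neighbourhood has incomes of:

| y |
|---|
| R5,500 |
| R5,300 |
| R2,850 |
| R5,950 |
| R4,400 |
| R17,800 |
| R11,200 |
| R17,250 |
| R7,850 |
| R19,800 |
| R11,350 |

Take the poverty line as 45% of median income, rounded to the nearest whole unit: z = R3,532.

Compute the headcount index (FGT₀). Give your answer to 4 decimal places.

0.0909

1 of the 11 individuals have income below R3,532.
H = 1/11 = 0.0909.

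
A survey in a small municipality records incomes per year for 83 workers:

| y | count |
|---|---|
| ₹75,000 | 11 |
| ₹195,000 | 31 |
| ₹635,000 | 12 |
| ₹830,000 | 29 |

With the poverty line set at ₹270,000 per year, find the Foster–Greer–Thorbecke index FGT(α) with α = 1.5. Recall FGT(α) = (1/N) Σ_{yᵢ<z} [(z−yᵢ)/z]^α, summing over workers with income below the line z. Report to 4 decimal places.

0.1360

Incomes under z: 11×₹75,000, 31×₹195,000 (q = 42 of N = 83).
Gap ratios (z−y)/z: (270000−75000)/270000 = 0.7222 (×11); (270000−195000)/270000 = 0.2778 (×31).
Raised to α = 1.5: 0.61377 (×11); 0.14640 (×31).
Sum = 11.289934; FGT(1.5) = 11.289934 / 83 = 0.1360.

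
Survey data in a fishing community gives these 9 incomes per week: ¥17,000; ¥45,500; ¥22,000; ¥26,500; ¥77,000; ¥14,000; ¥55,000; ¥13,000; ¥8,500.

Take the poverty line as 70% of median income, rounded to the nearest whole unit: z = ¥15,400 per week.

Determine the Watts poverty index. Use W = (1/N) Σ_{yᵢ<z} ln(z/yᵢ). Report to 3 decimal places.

Below the line: ¥8,500, ¥13,000, ¥14,000 (q = 3 of N = 9).
Log gaps: ln(15400/8500) = 0.5943; ln(15400/13000) = 0.1694; ln(15400/14000) = 0.0953.
W = 0.859030 / 9 = 0.095.

0.095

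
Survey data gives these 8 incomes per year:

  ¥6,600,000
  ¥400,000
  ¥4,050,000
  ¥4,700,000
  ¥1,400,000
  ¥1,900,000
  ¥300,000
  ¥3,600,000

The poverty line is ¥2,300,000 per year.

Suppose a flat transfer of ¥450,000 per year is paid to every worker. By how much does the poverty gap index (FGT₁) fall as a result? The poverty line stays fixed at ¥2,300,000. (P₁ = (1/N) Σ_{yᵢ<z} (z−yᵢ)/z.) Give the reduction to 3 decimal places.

0.095

Before: below the line — ¥300,000, ¥400,000, ¥1,400,000, ¥1,900,000; poverty gap index (FGT₁) = 0.28261.
After the ¥450,000 transfer: below the line — ¥750,000, ¥850,000, ¥1,850,000; poverty gap index (FGT₁) = 0.18750.
Reduction = 0.28261 − 0.18750 = 0.095.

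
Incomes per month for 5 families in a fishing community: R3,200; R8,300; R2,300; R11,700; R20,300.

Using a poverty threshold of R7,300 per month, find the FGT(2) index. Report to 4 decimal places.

0.1569

Below z: R2,300, R3,200 (q = 2 of N = 5).
Shortfall ratios: (7300−2300)/7300 = 0.6849; (7300−3200)/7300 = 0.5616.
Squared: 0.4691; 0.3154.
Sum = 0.784575; P₂ = 0.784575 / 5 = 0.1569.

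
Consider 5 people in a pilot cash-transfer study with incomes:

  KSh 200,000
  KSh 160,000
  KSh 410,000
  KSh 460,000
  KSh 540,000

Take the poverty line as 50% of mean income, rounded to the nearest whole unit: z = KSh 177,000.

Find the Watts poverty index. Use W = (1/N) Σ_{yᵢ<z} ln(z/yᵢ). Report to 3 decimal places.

0.020

Incomes under z: KSh 160,000 (q = 1 of N = 5).
Log gaps: ln(177000/160000) = 0.1010.
W = 0.100976 / 5 = 0.020.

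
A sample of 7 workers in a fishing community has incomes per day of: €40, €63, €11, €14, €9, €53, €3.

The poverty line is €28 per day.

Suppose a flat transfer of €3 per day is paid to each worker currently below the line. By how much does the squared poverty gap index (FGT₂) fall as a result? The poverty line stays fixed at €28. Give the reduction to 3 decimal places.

0.075

Before: below the line — €3, €9, €11, €14; squared poverty gap index (FGT₂) = 0.26804.
After the €3 transfer: below the line — €6, €12, €14, €17; squared poverty gap index (FGT₂) = 0.19260.
Reduction = 0.26804 − 0.19260 = 0.075.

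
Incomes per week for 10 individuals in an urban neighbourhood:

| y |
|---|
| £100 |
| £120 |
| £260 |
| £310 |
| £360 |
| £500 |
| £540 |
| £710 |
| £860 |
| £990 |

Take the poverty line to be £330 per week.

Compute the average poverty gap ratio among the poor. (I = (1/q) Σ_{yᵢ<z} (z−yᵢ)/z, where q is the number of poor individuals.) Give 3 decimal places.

Below the line: £100, £120, £260, £310 (q = 4 of N = 10).
Relative gaps: 0.6970, 0.6364, 0.2121, 0.0606; sum = 1.606061.
The income-gap ratio divides by q (the poor only): 1.606061 / 4 = 0.402.

0.402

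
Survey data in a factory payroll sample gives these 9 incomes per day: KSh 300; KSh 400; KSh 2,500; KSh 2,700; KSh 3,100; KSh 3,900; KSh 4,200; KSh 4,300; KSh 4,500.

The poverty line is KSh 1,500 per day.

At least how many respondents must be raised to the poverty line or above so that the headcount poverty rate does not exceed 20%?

1

Currently q = 2 of N = 9 are below the line (H = 0.222).
A headcount ratio of at most 20% allows at most ⌊0.20 × 9⌋ = 1 poor respondents.
So at least 2 − 1 = 1 must be lifted.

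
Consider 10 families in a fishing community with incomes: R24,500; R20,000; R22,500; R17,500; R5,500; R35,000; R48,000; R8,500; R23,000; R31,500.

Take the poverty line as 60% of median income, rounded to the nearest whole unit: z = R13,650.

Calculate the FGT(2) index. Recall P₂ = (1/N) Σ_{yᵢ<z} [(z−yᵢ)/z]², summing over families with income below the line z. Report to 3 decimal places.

Below z: R5,500, R8,500 (q = 2 of N = 10).
Relative gaps: (13650−5500)/13650 = 0.5971; (13650−8500)/13650 = 0.3773.
Squared: 0.3565; 0.1423.
Sum = 0.498839; P₂ = 0.498839 / 10 = 0.050.

0.050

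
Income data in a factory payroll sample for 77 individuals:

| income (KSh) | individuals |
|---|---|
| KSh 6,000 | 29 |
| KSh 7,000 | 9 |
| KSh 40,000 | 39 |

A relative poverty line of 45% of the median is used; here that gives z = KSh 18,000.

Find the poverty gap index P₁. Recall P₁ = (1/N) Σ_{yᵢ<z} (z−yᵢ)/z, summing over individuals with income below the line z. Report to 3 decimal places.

0.323

Incomes under z: 29×KSh 6,000, 9×KSh 7,000 (q = 38 of N = 77).
Normalized shortfalls: (18000−6000)/18000 = 0.6667 (×29); (18000−7000)/18000 = 0.6111 (×9).
Σ = 24.833333. Dividing by the full population N = 77 gives P₁ = 0.323.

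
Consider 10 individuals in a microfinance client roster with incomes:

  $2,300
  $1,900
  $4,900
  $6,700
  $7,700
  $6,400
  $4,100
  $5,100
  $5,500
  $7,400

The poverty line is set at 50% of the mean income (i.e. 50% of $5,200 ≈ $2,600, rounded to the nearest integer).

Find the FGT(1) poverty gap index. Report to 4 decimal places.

0.0385

Incomes under z: $1,900, $2,300 (q = 2 of N = 10).
Shortfall ratios: (2600−1900)/2600 = 0.2692; (2600−2300)/2600 = 0.1154.
Σ = 0.384615. Dividing by the full population N = 10 gives P₁ = 0.0385.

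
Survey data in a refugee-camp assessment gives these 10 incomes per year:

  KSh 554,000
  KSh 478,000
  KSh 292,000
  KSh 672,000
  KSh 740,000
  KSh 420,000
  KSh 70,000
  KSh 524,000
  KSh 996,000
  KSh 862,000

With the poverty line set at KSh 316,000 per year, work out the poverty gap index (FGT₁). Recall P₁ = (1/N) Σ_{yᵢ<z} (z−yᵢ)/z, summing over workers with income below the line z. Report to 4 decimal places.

0.0854

Below z: KSh 70,000, KSh 292,000 (q = 2 of N = 10).
Shortfall ratios: (316000−70000)/316000 = 0.7785; (316000−292000)/316000 = 0.0759.
Σ = 0.854430. Dividing by the full population N = 10 gives P₁ = 0.0854.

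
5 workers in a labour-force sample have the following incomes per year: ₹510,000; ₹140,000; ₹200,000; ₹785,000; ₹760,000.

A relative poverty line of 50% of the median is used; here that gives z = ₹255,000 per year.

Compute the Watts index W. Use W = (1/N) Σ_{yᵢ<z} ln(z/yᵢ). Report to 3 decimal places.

Incomes under z: ₹140,000, ₹200,000 (q = 2 of N = 5).
Log shortfalls: ln(255000/140000) = 0.5996; ln(255000/200000) = 0.2429.
W = 0.842567 / 5 = 0.169.

0.169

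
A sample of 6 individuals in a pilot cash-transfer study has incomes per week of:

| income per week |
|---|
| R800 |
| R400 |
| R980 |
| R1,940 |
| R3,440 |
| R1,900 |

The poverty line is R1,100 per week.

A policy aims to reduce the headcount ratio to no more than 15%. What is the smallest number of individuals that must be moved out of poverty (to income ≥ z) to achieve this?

3

3 of the 6 individuals are poor, so H = 3/6 = 0.500.
A headcount ratio of at most 15% allows at most ⌊0.15 × 6⌋ = 0 poor individuals.
So at least 3 − 0 = 3 must be lifted.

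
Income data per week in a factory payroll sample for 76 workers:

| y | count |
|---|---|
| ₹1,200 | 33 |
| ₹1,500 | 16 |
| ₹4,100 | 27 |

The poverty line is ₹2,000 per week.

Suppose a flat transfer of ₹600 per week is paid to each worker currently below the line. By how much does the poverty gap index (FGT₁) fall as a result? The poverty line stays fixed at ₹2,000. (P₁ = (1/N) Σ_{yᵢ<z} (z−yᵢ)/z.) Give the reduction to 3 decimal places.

0.183

Before: below the line — 33×₹1,200, 16×₹1,500; poverty gap index (FGT₁) = 0.22632.
After the ₹600 transfer: below the line — 33×₹1,800; poverty gap index (FGT₁) = 0.04342.
Reduction = 0.22632 − 0.04342 = 0.183.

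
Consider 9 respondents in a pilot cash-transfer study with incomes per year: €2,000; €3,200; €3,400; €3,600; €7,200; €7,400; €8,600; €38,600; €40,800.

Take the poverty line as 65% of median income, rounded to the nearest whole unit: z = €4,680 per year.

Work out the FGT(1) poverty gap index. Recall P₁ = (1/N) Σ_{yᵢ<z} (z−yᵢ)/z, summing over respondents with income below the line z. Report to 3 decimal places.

Incomes under z: €2,000, €3,200, €3,400, €3,600 (q = 4 of N = 9).
Shortfall ratios: (4680−2000)/4680 = 0.5726; (4680−3200)/4680 = 0.3162; (4680−3400)/4680 = 0.2735; (4680−3600)/4680 = 0.2308.
Σ = 1.393162. Dividing by the full population N = 9 gives P₁ = 0.155.

0.155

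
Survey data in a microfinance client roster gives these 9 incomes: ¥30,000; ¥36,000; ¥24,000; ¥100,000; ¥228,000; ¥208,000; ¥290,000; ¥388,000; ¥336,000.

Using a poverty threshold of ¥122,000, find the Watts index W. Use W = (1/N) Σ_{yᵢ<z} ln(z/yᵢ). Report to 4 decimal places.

Poor units: ¥24,000, ¥30,000, ¥36,000, ¥100,000 (q = 4 of N = 9).
Log gaps: ln(122000/24000) = 1.6260; ln(122000/30000) = 1.4028; ln(122000/36000) = 1.2205; ln(122000/100000) = 0.1989.
W = 4.448144 / 9 = 0.4942.

0.4942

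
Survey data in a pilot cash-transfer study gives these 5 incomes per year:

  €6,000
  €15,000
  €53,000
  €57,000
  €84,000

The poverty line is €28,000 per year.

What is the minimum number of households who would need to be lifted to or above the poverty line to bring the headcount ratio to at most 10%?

2 of the 5 households are poor, so H = 2/5 = 0.400.
A headcount ratio of at most 10% allows at most ⌊0.10 × 5⌋ = 0 poor households.
So at least 2 − 0 = 2 must be lifted.

2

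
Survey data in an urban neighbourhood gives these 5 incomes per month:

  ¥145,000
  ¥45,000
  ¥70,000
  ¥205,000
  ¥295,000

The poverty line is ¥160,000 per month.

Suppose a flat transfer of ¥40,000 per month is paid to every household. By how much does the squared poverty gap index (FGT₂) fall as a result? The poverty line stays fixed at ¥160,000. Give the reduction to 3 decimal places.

0.105

Before: below the line — ¥45,000, ¥70,000, ¥145,000; squared poverty gap index (FGT₂) = 0.16836.
After the ¥40,000 transfer: below the line — ¥85,000, ¥110,000; squared poverty gap index (FGT₂) = 0.06348.
Reduction = 0.16836 − 0.06348 = 0.105.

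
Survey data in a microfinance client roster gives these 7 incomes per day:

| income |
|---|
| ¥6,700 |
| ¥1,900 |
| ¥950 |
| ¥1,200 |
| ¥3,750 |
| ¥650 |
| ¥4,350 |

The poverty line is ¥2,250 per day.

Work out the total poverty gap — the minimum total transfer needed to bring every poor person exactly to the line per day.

Poor units: ¥650, ¥950, ¥1,200, ¥1,900 (q = 4 of N = 7).
Individual gaps: 2250−650 = 1600; 2250−950 = 1300; 2250−1200 = 1050; 2250−1900 = 350.
Aggregate gap = ¥4,300.

¥4,300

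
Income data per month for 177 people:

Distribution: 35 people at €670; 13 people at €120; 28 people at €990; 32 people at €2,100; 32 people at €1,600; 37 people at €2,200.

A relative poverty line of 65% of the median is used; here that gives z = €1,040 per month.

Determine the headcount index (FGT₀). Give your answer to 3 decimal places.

0.429

76 of the 177 people have income below €1,040.
H = 76/177 = 0.429.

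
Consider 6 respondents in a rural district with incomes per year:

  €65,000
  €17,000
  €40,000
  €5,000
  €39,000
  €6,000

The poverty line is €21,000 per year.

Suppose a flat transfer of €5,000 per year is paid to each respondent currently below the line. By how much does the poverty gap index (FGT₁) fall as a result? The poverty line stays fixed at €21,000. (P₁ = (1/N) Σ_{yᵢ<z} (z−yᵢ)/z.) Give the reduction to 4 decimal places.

Before: below the line — €5,000, €6,000, €17,000; poverty gap index (FGT₁) = 0.277778.
After the €5,000 transfer: below the line — €10,000, €11,000; poverty gap index (FGT₁) = 0.166667.
Reduction = 0.277778 − 0.166667 = 0.1111.

0.1111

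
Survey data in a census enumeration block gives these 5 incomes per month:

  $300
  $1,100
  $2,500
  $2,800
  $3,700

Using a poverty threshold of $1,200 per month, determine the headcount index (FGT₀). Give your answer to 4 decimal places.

0.4000

2 of the 5 families have income below $1,200.
H = 2/5 = 0.4000.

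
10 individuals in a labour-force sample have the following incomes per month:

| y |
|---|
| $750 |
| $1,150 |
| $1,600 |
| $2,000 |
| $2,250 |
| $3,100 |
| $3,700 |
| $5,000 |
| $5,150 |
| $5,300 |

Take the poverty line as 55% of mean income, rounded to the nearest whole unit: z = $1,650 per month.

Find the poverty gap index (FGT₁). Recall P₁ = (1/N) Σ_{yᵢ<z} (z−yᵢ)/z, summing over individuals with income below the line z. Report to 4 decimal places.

Incomes under z: $750, $1,150, $1,600 (q = 3 of N = 10).
Shortfall ratios: (1650−750)/1650 = 0.5455; (1650−1150)/1650 = 0.3030; (1650−1600)/1650 = 0.0303.
Sum of shortfalls = 0.878788; P₁ averages over all N: 0.878788 / 10 = 0.0879.

0.0879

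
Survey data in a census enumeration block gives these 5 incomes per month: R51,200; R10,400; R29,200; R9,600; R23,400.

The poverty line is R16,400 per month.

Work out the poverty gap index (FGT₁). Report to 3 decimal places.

0.156

Below the line: R9,600, R10,400 (q = 2 of N = 5).
Relative gaps: (16400−9600)/16400 = 0.4146; (16400−10400)/16400 = 0.3659.
Sum of shortfalls = 0.780488; P₁ averages over all N: 0.780488 / 5 = 0.156.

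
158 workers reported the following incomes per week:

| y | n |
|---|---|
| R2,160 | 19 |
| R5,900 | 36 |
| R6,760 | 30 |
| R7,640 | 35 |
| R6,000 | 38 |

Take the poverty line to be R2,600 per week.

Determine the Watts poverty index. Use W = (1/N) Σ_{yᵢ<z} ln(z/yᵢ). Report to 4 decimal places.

Incomes under z: 19×R2,160 (q = 19 of N = 158).
Log shortfalls: ln(2600/2160) = 0.1854 (×19).
W = 3.522661 / 158 = 0.0223.

0.0223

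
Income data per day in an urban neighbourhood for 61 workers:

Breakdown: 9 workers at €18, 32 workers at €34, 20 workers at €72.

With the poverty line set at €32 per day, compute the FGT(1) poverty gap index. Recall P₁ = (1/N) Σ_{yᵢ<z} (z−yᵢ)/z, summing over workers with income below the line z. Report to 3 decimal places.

0.065

Below z: 9×€18 (q = 9 of N = 61).
Relative gaps: (32−18)/32 = 0.4375 (×9).
Sum of shortfalls = 3.937500; P₁ averages over all N: 3.937500 / 61 = 0.065.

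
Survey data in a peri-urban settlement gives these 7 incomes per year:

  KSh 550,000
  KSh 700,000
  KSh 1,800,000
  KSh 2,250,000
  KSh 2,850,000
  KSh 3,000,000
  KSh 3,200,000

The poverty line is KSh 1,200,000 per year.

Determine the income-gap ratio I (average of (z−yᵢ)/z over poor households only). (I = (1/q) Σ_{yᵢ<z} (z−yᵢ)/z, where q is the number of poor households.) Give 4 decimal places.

0.4792

Below the line: KSh 550,000, KSh 700,000 (q = 2 of N = 7).
Relative gaps: 0.5417, 0.4167; sum = 0.958333.
The income-gap ratio divides by q (the poor only): 0.958333 / 2 = 0.4792.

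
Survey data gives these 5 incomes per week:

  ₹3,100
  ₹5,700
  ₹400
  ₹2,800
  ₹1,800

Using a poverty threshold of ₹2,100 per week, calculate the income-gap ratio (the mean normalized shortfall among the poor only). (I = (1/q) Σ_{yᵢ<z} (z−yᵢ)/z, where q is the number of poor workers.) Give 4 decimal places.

0.4762

Below z: ₹400, ₹1,800 (q = 2 of N = 5).
Relative gaps: 0.8095, 0.1429; sum = 0.952381.
The income-gap ratio divides by q (the poor only): 0.952381 / 2 = 0.4762.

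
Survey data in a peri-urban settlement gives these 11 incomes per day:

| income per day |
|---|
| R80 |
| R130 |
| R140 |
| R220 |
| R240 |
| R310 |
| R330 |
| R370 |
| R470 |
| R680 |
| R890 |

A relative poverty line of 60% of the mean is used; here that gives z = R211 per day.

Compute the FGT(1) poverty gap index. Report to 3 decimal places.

Poor units: R80, R130, R140 (q = 3 of N = 11).
Shortfall ratios: (211−80)/211 = 0.6209; (211−130)/211 = 0.3839; (211−140)/211 = 0.3365.
Sum of shortfalls = 1.341232; P₁ averages over all N: 1.341232 / 11 = 0.122.

0.122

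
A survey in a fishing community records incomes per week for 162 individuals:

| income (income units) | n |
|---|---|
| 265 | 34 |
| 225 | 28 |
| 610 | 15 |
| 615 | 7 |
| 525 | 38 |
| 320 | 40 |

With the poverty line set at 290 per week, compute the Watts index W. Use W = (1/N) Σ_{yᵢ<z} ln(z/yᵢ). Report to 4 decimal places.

0.0628

Below z: 28×225, 34×265 (q = 62 of N = 162).
ln(z/y) terms: ln(290/225) = 0.2538 (×28); ln(290/265) = 0.0902 (×34).
W = 10.170992 / 162 = 0.0628.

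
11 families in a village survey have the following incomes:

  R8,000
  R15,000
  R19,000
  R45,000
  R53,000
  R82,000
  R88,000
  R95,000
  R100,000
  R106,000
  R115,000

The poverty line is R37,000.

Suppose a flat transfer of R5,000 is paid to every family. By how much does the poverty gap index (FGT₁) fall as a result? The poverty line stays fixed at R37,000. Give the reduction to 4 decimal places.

0.0369

Before: below the line — R8,000, R15,000, R19,000; poverty gap index (FGT₁) = 0.169533.
After the R5,000 transfer: below the line — R13,000, R20,000, R24,000; poverty gap index (FGT₁) = 0.132678.
Reduction = 0.169533 − 0.132678 = 0.0369.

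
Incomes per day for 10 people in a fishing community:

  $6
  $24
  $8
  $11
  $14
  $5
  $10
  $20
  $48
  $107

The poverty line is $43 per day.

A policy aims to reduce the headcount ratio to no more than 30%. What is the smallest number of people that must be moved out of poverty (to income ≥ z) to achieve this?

5

Currently q = 8 of N = 10 are below the line (H = 0.800).
A headcount ratio of at most 30% allows at most ⌊0.30 × 10⌋ = 3 poor people.
So at least 8 − 3 = 5 must be lifted.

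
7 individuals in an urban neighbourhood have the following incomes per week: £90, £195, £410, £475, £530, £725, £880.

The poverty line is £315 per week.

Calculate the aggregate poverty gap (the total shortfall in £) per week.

£345

Below the line: £90, £195 (q = 2 of N = 7).
Individual gaps: 315−90 = 225; 315−195 = 120.
Aggregate gap = £345.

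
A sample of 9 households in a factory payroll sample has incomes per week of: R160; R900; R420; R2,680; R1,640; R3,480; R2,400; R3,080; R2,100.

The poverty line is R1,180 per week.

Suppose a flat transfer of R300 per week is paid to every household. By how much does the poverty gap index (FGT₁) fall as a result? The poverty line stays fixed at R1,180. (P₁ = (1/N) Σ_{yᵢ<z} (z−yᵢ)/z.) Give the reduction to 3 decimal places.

0.083

Before: below the line — R160, R420, R900; poverty gap index (FGT₁) = 0.19397.
After the R300 transfer: below the line — R460, R720; poverty gap index (FGT₁) = 0.11111.
Reduction = 0.19397 − 0.11111 = 0.083.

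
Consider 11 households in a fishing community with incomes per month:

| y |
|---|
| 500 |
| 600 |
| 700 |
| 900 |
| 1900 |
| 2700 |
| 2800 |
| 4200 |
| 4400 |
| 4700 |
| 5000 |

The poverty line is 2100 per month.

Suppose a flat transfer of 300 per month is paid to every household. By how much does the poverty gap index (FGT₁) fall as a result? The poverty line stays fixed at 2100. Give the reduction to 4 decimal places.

Before: below the line — 500, 600, 700, 900, 1900; poverty gap index (FGT₁) = 0.255411.
After the 300 transfer: below the line — 800, 900, 1000, 1200; poverty gap index (FGT₁) = 0.194805.
Reduction = 0.255411 − 0.194805 = 0.0606.

0.0606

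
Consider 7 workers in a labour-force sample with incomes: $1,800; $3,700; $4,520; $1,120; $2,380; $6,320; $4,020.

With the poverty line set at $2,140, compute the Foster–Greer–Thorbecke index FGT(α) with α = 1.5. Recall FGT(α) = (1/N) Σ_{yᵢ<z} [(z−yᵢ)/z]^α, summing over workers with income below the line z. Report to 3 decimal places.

Poor units: $1,120, $1,800 (q = 2 of N = 7).
Shortfall ratios: (2140−1120)/2140 = 0.4766; (2140−1800)/2140 = 0.1589.
Raised to α = 1.5: 0.32906; 0.06333.
Sum = 0.392392; FGT(1.5) = 0.392392 / 7 = 0.056.

0.056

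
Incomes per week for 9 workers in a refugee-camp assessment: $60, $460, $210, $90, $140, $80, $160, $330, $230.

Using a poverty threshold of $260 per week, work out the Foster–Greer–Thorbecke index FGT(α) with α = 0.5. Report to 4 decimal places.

Poor units: $60, $80, $90, $140, $160, $210, $230 (q = 7 of N = 9).
Shortfall ratios: (260−60)/260 = 0.7692; (260−80)/260 = 0.6923; (260−90)/260 = 0.6538; (260−140)/260 = 0.4615; (260−160)/260 = 0.3846; (260−210)/260 = 0.1923; (260−230)/260 = 0.1154.
Raised to α = 0.5: 0.87706; 0.83205; 0.80861; 0.67937; 0.62017; 0.43853; 0.33968.
Sum = 4.595468; FGT(0.5) = 4.595468 / 9 = 0.5106.

0.5106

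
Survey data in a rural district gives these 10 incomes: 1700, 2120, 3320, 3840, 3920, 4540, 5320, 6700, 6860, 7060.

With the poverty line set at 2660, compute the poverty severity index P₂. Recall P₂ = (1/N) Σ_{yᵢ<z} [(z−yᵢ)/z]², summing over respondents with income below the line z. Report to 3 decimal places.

Below z: 1700, 2120 (q = 2 of N = 10).
Normalized shortfalls: (2660−1700)/2660 = 0.3609; (2660−2120)/2660 = 0.2030.
Squared: 0.1303; 0.0412.
Sum = 0.171462; P₂ = 0.171462 / 10 = 0.017.

0.017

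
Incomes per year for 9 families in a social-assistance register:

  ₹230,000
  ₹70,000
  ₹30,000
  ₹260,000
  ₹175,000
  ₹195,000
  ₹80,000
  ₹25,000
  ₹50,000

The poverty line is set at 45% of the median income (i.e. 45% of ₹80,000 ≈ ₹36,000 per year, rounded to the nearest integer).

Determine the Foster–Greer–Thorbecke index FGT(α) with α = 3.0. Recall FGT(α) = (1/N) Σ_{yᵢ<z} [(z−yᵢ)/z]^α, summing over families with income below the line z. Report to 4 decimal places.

Incomes under z: ₹25,000, ₹30,000 (q = 2 of N = 9).
Normalized shortfalls: (36000−25000)/36000 = 0.3056; (36000−30000)/36000 = 0.1667.
Raised to α = 3.0: 0.02853; 0.00463.
Sum = 0.033158; FGT(3.0) = 0.033158 / 9 = 0.0037.

0.0037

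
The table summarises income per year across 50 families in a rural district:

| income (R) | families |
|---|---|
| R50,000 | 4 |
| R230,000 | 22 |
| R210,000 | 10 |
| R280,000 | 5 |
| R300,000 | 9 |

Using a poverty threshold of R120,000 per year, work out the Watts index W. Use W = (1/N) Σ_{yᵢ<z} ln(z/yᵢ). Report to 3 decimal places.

Incomes under z: 4×R50,000 (q = 4 of N = 50).
Log shortfalls: ln(120000/50000) = 0.8755 (×4).
W = 3.501875 / 50 = 0.070.

0.070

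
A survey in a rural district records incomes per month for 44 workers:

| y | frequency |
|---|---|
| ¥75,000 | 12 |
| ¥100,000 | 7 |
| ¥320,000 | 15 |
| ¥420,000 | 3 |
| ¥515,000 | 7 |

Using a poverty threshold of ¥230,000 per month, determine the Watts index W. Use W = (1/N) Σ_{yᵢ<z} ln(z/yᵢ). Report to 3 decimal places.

Below z: 12×¥75,000, 7×¥100,000 (q = 19 of N = 44).
ln(z/y) terms: ln(230000/75000) = 1.1206 (×12); ln(230000/100000) = 0.8329 (×7).
W = 19.277458 / 44 = 0.438.

0.438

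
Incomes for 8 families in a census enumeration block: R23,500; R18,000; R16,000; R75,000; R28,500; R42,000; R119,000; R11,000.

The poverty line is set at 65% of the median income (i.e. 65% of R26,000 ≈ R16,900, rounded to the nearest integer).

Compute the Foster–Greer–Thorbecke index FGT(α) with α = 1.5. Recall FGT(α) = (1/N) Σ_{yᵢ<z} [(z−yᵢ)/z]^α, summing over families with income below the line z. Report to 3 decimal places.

Poor units: R11,000, R16,000 (q = 2 of N = 8).
Shortfall ratios: (16900−11000)/16900 = 0.3491; (16900−16000)/16900 = 0.0533.
Raised to α = 1.5: 0.20628; 0.01229.
Sum = 0.218565; FGT(1.5) = 0.218565 / 8 = 0.027.

0.027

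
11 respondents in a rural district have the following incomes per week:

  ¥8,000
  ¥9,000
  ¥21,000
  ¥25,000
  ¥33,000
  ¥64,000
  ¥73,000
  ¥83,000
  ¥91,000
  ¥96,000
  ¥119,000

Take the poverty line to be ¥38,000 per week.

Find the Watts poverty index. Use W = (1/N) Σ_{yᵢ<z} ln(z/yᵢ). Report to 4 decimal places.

0.3774

Below z: ¥8,000, ¥9,000, ¥21,000, ¥25,000, ¥33,000 (q = 5 of N = 11).
ln(z/y) terms: ln(38000/8000) = 1.5581; ln(38000/9000) = 1.4404; ln(38000/21000) = 0.5931; ln(38000/25000) = 0.4187; ln(38000/33000) = 0.1411.
W = 4.151359 / 11 = 0.3774.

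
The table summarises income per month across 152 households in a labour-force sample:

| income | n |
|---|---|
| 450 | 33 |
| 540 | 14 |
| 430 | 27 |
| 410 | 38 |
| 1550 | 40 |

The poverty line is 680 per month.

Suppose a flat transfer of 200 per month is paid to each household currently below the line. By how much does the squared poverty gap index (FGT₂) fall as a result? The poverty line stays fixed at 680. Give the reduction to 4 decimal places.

Before: below the line — 38×410, 27×430, 33×450, 14×540; squared poverty gap index (FGT₂) = 0.092165.
After the 200 transfer: below the line — 38×610, 27×630, 33×650; squared poverty gap index (FGT₂) = 0.004032.
Reduction = 0.092165 − 0.004032 = 0.0881.

0.0881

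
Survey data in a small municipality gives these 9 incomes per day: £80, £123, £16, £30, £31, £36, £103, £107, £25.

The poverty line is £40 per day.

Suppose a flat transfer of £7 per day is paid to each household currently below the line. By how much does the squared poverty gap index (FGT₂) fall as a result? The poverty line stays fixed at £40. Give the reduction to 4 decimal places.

0.0439

Before: below the line — £16, £25, £30, £31, £36; squared poverty gap index (FGT₂) = 0.069306.
After the £7 transfer: below the line — £23, £32, £37, £38; squared poverty gap index (FGT₂) = 0.025417.
Reduction = 0.069306 − 0.025417 = 0.0439.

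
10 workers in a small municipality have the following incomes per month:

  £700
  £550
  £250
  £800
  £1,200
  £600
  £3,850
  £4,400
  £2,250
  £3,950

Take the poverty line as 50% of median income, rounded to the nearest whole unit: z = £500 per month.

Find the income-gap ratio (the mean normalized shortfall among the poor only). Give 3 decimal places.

Incomes under z: £250 (q = 1 of N = 10).
Relative gaps: 0.5000; sum = 0.500000.
I averages over the q = 1 poor units only: 0.500000 / 1 = 0.500.

0.500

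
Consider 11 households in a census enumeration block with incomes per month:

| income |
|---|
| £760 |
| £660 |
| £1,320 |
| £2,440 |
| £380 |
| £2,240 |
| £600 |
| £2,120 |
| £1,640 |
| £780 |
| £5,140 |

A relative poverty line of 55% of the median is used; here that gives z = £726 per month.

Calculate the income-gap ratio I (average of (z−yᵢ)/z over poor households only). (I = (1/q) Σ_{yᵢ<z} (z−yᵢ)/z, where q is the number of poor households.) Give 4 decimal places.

Incomes under z: £380, £600, £660 (q = 3 of N = 11).
Shortfall ratios (z−y)/z: 0.4766, 0.1736, 0.0909; sum = 0.741047.
I averages over the q = 3 poor units only: 0.741047 / 3 = 0.2470.

0.2470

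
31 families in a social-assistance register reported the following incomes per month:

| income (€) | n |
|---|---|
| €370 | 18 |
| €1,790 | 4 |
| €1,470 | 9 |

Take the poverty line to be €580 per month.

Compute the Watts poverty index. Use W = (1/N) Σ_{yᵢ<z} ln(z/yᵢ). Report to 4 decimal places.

Incomes under z: 18×€370 (q = 18 of N = 31).
ln(z/y) terms: ln(580/370) = 0.4495 (×18).
W = 8.091452 / 31 = 0.2610.

0.2610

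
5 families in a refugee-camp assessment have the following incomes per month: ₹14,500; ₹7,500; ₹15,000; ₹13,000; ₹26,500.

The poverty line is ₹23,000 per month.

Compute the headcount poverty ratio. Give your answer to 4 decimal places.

4 of the 5 families have income below ₹23,000.
H = 4/5 = 0.8000.

0.8000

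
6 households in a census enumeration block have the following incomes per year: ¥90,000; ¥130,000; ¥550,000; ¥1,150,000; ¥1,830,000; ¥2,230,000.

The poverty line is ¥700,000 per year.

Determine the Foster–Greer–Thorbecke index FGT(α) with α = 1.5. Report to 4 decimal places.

0.2746

Poor units: ¥90,000, ¥130,000, ¥550,000 (q = 3 of N = 6).
Shortfall ratios: (700000−90000)/700000 = 0.8714; (700000−130000)/700000 = 0.8143; (700000−550000)/700000 = 0.2143.
Raised to α = 1.5: 0.81348; 0.73479; 0.09920.
Sum = 1.647470; FGT(1.5) = 1.647470 / 6 = 0.2746.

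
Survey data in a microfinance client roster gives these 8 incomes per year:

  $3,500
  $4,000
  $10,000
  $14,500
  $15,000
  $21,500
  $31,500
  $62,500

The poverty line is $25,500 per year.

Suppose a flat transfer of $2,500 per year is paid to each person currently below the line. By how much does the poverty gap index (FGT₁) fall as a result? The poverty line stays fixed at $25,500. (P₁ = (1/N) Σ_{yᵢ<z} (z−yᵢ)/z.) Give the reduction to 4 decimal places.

Before: below the line — $3,500, $4,000, $10,000, $14,500, $15,000, $21,500; poverty gap index (FGT₁) = 0.414216.
After the $2,500 transfer: below the line — $6,000, $6,500, $12,500, $17,000, $17,500, $24,000; poverty gap index (FGT₁) = 0.340686.
Reduction = 0.414216 − 0.340686 = 0.0735.

0.0735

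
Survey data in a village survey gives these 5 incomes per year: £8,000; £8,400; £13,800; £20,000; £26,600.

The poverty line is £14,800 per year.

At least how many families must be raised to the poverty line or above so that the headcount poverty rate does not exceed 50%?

1

Currently q = 3 of N = 5 are below the line (H = 0.600).
A headcount ratio of at most 50% allows at most ⌊0.50 × 5⌋ = 2 poor families.
So at least 3 − 2 = 1 must be lifted.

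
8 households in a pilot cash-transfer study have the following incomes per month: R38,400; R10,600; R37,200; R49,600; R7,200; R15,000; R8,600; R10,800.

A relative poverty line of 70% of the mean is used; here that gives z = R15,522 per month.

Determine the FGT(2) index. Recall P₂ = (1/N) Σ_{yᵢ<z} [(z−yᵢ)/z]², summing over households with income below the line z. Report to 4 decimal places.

0.0851

Below the line: R7,200, R8,600, R10,600, R10,800, R15,000 (q = 5 of N = 8).
Normalized shortfalls: (15522−7200)/15522 = 0.5361; (15522−8600)/15522 = 0.4459; (15522−10600)/15522 = 0.3171; (15522−10800)/15522 = 0.3042; (15522−15000)/15522 = 0.0336.
Squared: 0.2874; 0.1989; 0.1006; 0.0925; 0.0011.
Sum = 0.680546; P₂ = 0.680546 / 8 = 0.0851.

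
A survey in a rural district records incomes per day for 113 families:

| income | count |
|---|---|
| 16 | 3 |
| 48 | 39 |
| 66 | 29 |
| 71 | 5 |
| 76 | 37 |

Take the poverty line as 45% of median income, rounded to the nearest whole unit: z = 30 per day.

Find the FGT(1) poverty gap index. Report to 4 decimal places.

0.0124

Incomes under z: 3×16 (q = 3 of N = 113).
Normalized shortfalls: (30−16)/30 = 0.4667 (×3).
Sum of shortfalls = 1.400000; P₁ averages over all N: 1.400000 / 113 = 0.0124.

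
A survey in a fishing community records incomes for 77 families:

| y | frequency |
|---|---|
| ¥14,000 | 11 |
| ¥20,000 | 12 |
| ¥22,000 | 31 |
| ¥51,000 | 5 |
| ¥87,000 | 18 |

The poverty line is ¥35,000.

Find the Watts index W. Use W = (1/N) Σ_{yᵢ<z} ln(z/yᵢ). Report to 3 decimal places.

0.405

Below z: 11×¥14,000, 12×¥20,000, 31×¥22,000 (q = 54 of N = 77).
ln(z/y) terms: ln(35000/14000) = 0.9163 (×11); ln(35000/20000) = 0.5596 (×12); ln(35000/22000) = 0.4643 (×31).
W = 31.188061 / 77 = 0.405.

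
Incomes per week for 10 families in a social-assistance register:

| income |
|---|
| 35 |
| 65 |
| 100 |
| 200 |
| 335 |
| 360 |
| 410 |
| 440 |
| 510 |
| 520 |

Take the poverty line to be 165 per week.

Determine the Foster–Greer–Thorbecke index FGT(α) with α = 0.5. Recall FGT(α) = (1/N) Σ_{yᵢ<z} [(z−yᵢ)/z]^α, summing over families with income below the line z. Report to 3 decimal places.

Poor units: 35, 65, 100 (q = 3 of N = 10).
Gap ratios (z−y)/z: (165−35)/165 = 0.7879; (165−65)/165 = 0.6061; (165−100)/165 = 0.3939.
Raised to α = 0.5: 0.88763; 0.77850; 0.62765.
Sum = 2.293770; FGT(0.5) = 2.293770 / 10 = 0.229.

0.229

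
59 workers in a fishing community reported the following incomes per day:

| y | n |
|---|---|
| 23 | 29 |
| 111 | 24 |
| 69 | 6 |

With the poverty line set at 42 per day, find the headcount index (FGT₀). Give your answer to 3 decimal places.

29 of the 59 workers have income below 42.
H = 29/59 = 0.492.

0.492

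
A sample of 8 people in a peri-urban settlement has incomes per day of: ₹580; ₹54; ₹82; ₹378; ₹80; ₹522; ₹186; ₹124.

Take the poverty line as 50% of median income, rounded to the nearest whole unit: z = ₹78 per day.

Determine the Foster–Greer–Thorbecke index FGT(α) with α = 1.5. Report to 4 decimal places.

0.0213

Below the line: ₹54 (q = 1 of N = 8).
Normalized shortfalls: (78−54)/78 = 0.3077.
Raised to α = 1.5: 0.17068.
Sum = 0.170677; FGT(1.5) = 0.170677 / 8 = 0.0213.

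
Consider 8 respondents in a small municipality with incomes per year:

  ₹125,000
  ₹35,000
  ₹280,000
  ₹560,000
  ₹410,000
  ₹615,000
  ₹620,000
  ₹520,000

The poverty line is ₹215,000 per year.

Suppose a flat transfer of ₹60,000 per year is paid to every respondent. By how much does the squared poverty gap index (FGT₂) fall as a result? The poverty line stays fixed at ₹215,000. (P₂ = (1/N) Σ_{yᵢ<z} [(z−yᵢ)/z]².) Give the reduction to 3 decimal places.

0.068

Before: below the line — ₹35,000, ₹125,000; squared poverty gap index (FGT₂) = 0.10952.
After the ₹60,000 transfer: below the line — ₹95,000, ₹185,000; squared poverty gap index (FGT₂) = 0.04137.
Reduction = 0.10952 − 0.04137 = 0.068.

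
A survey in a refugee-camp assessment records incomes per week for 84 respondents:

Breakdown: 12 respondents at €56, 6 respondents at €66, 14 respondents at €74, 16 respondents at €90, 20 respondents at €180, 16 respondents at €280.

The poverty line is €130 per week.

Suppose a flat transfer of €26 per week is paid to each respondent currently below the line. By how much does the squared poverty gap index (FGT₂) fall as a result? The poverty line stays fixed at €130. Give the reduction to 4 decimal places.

Before: below the line — 12×€56, 6×€66, 14×€74, 16×€90; squared poverty gap index (FGT₂) = 0.112561.
After the €26 transfer: below the line — 12×€82, 6×€92, 14×€100, 16×€116; squared poverty gap index (FGT₂) = 0.036664.
Reduction = 0.112561 − 0.036664 = 0.0759.

0.0759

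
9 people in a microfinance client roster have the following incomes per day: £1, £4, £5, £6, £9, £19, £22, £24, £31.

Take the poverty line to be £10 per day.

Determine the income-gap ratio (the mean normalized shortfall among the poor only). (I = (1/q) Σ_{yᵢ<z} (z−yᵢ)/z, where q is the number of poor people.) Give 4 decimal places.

Below z: £1, £4, £5, £6, £9 (q = 5 of N = 9).
Shortfall ratios (z−y)/z: 0.9000, 0.6000, 0.5000, 0.4000, 0.1000; sum = 2.500000.
I averages over the q = 5 poor units only: 2.500000 / 5 = 0.5000.

0.5000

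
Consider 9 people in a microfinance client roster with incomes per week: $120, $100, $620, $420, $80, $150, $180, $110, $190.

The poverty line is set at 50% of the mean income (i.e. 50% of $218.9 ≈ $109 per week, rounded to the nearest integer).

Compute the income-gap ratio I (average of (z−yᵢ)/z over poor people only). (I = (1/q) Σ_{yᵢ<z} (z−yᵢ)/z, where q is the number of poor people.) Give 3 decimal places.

0.174

Poor units: $80, $100 (q = 2 of N = 9).
Shortfall ratios (z−y)/z: 0.2661, 0.0826; sum = 0.348624.
I averages over the q = 2 poor units only: 0.348624 / 2 = 0.174.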